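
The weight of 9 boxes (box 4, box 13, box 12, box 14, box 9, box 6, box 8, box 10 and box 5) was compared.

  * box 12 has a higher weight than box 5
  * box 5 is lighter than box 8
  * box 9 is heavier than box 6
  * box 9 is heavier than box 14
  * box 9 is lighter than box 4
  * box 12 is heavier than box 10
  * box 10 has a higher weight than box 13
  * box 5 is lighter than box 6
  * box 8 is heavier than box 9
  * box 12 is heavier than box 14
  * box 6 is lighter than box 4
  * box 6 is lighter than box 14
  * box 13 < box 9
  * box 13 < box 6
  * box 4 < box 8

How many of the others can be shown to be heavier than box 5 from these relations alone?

6

Directly above box 5: box 6, box 12, box 8.
One step further: box 14, box 9, box 4 (6 so far).
No other element is forced above box 5 by the given relations, so the count is 6.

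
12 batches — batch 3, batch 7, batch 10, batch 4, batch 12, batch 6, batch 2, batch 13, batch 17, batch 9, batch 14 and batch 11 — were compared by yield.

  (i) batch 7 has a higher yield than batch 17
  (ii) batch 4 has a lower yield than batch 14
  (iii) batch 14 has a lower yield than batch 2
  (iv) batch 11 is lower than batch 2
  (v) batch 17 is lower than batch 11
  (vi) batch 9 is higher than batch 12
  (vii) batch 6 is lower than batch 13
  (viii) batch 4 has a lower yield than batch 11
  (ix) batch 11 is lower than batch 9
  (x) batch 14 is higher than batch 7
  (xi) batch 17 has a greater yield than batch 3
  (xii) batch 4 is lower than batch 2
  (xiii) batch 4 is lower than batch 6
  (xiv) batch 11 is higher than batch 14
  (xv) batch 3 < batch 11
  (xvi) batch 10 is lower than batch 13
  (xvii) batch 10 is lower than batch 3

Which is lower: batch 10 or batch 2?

Chaining the given relations: batch 10 < batch 3 < batch 17 < batch 7 < batch 14 < batch 11 < batch 2.
So batch 10 < batch 2; batch 10 is the lower of the two.

batch 10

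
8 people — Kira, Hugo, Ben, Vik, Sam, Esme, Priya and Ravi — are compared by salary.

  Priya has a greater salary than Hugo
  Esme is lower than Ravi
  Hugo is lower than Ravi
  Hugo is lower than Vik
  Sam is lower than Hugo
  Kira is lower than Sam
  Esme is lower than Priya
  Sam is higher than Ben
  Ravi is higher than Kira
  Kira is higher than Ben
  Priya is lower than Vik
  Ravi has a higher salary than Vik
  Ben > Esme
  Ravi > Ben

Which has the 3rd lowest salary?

Kira

Piecing the relations together gives one ordering: Esme < Ben < Kira < Sam < Hugo < Priya < Vik < Ravi.
Counting 3 from the smallest end gives Kira.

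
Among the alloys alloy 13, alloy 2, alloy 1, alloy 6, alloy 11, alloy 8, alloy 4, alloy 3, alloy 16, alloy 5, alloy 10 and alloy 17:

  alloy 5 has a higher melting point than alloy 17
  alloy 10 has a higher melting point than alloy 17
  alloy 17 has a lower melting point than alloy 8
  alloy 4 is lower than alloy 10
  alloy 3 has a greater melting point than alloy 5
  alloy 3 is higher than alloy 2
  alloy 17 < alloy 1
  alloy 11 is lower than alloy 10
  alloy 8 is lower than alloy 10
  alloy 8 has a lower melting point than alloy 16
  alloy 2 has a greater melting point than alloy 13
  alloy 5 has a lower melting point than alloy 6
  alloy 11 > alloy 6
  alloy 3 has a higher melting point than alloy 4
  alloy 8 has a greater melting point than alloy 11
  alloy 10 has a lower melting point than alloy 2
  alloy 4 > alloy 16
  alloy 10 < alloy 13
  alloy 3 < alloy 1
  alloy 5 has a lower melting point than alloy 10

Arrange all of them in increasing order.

Each adjacent pair is fixed by a given relation: alloy 17 < alloy 5; alloy 5 < alloy 6; alloy 6 < alloy 11; alloy 11 < alloy 8; alloy 8 < alloy 16; alloy 16 < alloy 4; alloy 4 < alloy 10; alloy 10 < alloy 13; alloy 13 < alloy 2; alloy 2 < alloy 3; alloy 3 < alloy 1. Chaining them end to end gives the full order.

alloy 17 < alloy 5 < alloy 6 < alloy 11 < alloy 8 < alloy 16 < alloy 4 < alloy 10 < alloy 13 < alloy 2 < alloy 3 < alloy 1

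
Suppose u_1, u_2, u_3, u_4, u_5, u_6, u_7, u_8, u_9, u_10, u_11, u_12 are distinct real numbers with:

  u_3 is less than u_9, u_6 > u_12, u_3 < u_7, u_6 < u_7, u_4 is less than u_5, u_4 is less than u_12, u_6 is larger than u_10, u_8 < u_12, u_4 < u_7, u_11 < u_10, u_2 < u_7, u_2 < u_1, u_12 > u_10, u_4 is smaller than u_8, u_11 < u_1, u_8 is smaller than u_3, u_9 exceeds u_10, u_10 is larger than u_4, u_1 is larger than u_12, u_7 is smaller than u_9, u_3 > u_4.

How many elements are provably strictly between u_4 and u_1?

3

Chaining upward from u_4 reaches: u_8, u_3, u_10, u_12, u_6, u_5, u_7, u_9.
Chaining downward from u_1 reaches: u_8, u_2, u_11, u_10, u_12.
Strictly between u_4 and u_1 are those in both lists: u_8, u_10, u_12 — 3 elements.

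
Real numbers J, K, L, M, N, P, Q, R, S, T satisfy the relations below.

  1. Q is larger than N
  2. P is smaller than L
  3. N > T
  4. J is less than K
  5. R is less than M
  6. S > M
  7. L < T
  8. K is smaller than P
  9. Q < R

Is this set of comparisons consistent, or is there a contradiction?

consistent

Every relation is compatible with J < K < P < L < T < N < Q < R < M < S; the set is consistent.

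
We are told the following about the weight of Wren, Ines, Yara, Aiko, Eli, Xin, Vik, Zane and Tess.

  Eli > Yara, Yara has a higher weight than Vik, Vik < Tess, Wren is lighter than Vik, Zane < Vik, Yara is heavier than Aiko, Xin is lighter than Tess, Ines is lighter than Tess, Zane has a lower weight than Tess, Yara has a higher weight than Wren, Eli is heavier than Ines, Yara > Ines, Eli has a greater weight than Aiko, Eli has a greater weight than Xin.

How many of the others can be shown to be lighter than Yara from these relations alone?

5

From Yara the given relations immediately reach Wren, Ines, Vik, Aiko.
From those, Zane — 5 in total.
Nothing else is reachable below Yara; 5 in all.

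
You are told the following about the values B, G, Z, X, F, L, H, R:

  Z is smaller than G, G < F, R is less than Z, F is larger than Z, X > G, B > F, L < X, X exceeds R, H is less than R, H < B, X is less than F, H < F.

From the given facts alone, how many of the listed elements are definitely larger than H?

6

The elements the relations force above H are R, Z, G, X, F, B — no chain reaches any other.
That is 6.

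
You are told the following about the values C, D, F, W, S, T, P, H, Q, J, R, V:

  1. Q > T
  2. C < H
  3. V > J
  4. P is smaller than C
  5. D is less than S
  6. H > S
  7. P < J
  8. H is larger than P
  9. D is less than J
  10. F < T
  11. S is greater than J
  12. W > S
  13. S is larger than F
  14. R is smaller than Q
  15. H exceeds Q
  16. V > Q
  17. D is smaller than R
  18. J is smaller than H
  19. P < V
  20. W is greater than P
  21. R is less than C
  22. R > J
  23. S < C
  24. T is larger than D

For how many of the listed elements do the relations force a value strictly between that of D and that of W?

2

Chaining upward from D reaches: J, R, T, Q, S, C, H, V.
Chaining downward from W reaches: P, F, J, S.
Strictly between D and W are those in both lists: J, S — 2 elements.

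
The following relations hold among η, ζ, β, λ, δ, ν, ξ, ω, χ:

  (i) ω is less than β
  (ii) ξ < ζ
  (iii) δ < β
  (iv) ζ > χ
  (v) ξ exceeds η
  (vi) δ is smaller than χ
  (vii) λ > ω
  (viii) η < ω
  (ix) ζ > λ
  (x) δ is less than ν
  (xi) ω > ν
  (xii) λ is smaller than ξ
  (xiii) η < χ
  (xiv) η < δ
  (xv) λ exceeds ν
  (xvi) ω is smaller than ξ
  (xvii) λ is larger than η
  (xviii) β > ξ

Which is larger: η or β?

β

Chaining the given relations: η < δ < ν < ω < λ < ξ < β.
So η < β; β is the larger of the two.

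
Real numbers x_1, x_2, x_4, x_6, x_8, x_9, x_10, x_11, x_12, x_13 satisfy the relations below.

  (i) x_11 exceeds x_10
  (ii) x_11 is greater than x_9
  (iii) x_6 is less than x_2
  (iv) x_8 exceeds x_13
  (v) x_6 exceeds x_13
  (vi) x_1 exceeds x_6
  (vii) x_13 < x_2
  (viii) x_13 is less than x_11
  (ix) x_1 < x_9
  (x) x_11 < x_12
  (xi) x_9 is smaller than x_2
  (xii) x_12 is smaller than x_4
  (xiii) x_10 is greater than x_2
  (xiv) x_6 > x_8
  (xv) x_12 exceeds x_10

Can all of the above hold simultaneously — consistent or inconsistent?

Every relation is compatible with x_13 < x_8 < x_6 < x_1 < x_9 < x_2 < x_10 < x_11 < x_12 < x_4; the set is consistent.

consistent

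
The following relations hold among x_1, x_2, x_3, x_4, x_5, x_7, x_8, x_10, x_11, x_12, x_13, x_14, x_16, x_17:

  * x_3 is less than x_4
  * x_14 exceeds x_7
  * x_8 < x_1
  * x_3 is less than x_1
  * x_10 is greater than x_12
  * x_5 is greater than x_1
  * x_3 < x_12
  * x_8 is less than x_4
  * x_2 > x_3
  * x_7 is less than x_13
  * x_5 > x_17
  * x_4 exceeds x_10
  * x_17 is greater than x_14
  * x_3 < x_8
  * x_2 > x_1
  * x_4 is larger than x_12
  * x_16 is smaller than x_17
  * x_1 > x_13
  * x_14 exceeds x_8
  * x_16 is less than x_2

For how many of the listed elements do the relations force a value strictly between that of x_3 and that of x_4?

The relations place x_3 below x_4. An element lies strictly between them when it is forced above x_3 and also forced below x_4.
Above x_3: {x_8, x_1, x_14, x_12, x_10, x_17, x_2, x_5}. Below x_4: {x_8, x_12, x_10}.
Intersection: {x_8, x_12, x_10} — 3.

3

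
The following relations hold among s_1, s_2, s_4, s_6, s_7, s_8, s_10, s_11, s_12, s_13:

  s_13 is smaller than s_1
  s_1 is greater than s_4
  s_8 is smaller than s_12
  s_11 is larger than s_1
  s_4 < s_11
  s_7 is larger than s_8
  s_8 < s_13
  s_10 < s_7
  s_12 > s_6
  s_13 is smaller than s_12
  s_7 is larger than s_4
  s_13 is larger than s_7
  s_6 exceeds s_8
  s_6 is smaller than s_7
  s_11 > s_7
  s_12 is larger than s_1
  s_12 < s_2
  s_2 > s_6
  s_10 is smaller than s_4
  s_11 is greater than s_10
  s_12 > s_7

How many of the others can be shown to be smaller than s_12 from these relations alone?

7

Directly below s_12: s_8, s_6, s_7, s_13, s_1.
One step further: s_10, s_4 (7 so far).
Nothing else is reachable below s_12; 7 in all.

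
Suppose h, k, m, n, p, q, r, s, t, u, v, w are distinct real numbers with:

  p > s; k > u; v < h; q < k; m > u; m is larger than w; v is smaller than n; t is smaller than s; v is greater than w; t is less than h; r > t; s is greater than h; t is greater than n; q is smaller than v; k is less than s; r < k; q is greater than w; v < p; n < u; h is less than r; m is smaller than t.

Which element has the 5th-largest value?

Chaining the given pairs: w < q < v < n < u < m < t < h < r < k < s < p.
The 5th largest is h.

h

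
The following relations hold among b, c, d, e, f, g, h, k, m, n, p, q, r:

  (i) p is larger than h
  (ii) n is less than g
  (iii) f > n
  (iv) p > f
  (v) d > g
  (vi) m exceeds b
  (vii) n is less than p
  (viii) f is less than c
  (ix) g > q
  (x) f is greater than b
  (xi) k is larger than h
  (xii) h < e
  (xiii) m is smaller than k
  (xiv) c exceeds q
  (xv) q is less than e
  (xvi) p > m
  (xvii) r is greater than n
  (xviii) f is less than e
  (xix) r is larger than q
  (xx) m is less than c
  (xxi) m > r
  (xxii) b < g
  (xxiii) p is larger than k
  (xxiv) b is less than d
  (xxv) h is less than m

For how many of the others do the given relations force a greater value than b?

Directly above b: m, f, g, d.
One step further: e, k, c, p (8 so far).
No other element is forced above b by the given relations, so the count is 8.

8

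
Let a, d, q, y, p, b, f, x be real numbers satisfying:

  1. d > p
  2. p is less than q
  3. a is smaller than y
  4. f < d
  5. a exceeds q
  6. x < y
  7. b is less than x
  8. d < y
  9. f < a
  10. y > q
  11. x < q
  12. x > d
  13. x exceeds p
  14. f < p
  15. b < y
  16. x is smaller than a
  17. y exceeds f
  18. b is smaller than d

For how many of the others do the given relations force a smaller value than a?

6

From a the given relations immediately reach f, x, q.
From those, b, p, d — 6 in total.
No other element is forced below a by the given relations, so the count is 6.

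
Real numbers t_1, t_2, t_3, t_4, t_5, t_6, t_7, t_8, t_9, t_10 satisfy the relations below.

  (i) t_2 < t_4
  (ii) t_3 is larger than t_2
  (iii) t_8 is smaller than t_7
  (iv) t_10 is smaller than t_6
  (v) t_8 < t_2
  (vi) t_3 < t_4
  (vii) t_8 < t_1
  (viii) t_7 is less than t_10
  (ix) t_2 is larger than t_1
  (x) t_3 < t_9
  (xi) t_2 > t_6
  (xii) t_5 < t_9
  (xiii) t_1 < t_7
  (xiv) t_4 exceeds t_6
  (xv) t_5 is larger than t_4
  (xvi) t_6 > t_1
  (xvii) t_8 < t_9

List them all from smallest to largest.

The consecutive links are each given: t_8 < t_1; t_1 < t_7; t_7 < t_10; t_10 < t_6; t_6 < t_2; t_2 < t_3; t_3 < t_4; t_4 < t_5; t_5 < t_9.

t_8 < t_1 < t_7 < t_10 < t_6 < t_2 < t_3 < t_4 < t_5 < t_9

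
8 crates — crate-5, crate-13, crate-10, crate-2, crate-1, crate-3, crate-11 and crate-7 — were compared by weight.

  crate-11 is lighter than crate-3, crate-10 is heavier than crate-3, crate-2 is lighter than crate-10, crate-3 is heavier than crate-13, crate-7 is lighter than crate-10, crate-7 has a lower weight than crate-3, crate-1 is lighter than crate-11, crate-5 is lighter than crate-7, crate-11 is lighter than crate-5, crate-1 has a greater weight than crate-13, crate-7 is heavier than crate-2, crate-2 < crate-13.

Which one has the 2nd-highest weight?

crate-3

Chaining the given pairs: crate-2 < crate-13 < crate-1 < crate-11 < crate-5 < crate-7 < crate-3 < crate-10.
The 2nd largest is crate-3.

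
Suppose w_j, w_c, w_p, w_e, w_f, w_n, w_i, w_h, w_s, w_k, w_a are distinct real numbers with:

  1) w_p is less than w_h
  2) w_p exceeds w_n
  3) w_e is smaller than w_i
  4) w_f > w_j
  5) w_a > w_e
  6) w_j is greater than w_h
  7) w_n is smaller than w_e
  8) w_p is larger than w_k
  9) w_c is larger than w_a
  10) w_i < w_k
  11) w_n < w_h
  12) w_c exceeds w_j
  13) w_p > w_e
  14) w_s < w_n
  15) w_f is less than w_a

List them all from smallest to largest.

w_s < w_n < w_e < w_i < w_k < w_p < w_h < w_j < w_f < w_a < w_c

Each adjacent pair is fixed by a given relation: w_s < w_n; w_n < w_e; w_e < w_i; w_i < w_k; w_k < w_p; w_p < w_h; w_h < w_j; w_j < w_f; w_f < w_a; w_a < w_c. Chaining them end to end gives the full order.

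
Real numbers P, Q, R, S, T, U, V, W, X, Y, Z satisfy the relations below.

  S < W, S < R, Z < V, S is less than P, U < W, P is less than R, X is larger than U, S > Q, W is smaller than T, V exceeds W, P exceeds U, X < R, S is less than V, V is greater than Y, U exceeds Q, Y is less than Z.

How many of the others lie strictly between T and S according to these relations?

Chaining upward from S reaches: W, P, V, R.
Chaining downward from T reaches: Q, U, W.
Strictly between S and T are those in both lists: W — 1 element.

1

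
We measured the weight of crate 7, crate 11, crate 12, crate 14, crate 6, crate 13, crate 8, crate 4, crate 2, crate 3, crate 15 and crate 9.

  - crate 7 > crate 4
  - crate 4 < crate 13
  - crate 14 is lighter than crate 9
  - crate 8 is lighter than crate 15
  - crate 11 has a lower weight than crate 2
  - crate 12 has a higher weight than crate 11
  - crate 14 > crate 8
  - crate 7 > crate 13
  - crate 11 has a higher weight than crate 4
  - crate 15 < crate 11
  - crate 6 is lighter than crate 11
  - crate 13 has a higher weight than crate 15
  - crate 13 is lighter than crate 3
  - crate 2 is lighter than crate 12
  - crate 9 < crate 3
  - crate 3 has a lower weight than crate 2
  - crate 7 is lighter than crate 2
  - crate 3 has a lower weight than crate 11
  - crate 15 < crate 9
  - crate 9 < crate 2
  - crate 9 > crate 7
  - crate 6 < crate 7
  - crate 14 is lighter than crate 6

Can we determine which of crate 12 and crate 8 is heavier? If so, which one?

crate 12

Following the relations from crate 8: crate 8 < crate 14 < crate 6 < crate 7 < crate 9 < crate 3 < crate 2 < crate 12.
So crate 12 is heavier.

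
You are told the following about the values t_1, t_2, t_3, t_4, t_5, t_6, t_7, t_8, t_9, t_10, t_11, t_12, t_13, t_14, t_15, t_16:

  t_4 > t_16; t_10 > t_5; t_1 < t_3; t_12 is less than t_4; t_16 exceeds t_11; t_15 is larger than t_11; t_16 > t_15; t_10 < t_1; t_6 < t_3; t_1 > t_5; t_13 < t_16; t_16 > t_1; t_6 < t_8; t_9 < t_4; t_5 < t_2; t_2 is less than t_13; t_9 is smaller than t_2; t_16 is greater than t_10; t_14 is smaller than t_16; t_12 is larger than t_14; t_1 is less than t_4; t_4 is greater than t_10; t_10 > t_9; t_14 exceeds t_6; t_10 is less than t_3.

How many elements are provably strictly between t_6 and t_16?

1

The relations place t_6 below t_16. An element lies strictly between them when it is forced above t_6 and also forced below t_16.
Above t_6: {t_14, t_12, t_8, t_3, t_4}. Below t_16: {t_5, t_14, t_9, t_11, t_2, t_13, t_15, t_10, t_1}.
Intersection: {t_14} — 1.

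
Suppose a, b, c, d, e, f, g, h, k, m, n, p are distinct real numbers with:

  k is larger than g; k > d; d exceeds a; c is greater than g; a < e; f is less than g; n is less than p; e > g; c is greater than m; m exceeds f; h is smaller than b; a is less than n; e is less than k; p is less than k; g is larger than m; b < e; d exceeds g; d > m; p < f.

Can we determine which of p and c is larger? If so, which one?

c

Following the relations from p: p < f < m < g < c.
So c is larger.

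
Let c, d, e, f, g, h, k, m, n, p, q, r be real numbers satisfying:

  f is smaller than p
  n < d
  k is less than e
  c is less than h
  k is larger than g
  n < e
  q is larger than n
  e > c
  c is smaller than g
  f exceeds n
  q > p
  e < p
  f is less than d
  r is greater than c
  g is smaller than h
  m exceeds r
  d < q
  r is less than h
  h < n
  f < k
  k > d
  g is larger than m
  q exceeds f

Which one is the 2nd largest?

Chaining the given pairs: c < r < m < g < h < n < f < d < k < e < p < q.
The 2nd largest is p.

p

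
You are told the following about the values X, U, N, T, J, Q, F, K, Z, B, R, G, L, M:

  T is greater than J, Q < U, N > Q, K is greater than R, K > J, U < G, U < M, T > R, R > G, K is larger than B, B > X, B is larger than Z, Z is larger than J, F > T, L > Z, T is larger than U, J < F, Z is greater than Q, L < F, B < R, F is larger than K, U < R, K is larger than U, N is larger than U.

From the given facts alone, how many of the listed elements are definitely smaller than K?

Directly below K: U, J, B, R.
One step further: Q, G, X, Z (8 so far).
Nothing else is reachable below K; 8 in all.

8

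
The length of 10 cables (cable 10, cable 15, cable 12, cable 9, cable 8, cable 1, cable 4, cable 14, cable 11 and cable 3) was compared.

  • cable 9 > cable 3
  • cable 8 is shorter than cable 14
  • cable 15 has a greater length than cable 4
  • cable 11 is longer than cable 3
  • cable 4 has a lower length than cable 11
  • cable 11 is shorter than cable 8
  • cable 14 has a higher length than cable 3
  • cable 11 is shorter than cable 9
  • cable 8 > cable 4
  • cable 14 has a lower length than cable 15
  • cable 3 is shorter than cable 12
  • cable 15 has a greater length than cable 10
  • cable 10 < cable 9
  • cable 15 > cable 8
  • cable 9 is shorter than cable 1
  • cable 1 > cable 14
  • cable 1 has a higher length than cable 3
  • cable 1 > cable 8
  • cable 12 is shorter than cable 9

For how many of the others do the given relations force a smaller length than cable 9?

Directly below cable 9: cable 3, cable 11, cable 12, cable 10.
One step further: cable 4 (5 so far).
Nothing else is reachable below cable 9; 5 in all.

5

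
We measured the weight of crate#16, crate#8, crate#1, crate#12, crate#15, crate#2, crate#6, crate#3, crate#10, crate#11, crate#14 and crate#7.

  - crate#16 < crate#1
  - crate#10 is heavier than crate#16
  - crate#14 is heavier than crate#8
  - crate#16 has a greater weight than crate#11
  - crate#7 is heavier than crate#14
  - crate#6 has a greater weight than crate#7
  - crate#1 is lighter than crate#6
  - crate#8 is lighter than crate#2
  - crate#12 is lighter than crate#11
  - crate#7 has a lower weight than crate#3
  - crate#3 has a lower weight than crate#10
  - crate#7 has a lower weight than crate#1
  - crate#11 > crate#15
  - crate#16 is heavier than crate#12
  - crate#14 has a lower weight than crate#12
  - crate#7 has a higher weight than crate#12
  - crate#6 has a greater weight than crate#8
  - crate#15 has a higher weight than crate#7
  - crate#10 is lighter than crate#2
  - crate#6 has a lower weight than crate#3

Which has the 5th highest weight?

Chaining the given pairs: crate#8 < crate#14 < crate#12 < crate#7 < crate#15 < crate#11 < crate#16 < crate#1 < crate#6 < crate#3 < crate#10 < crate#2.
The 5th largest is crate#1.

crate#1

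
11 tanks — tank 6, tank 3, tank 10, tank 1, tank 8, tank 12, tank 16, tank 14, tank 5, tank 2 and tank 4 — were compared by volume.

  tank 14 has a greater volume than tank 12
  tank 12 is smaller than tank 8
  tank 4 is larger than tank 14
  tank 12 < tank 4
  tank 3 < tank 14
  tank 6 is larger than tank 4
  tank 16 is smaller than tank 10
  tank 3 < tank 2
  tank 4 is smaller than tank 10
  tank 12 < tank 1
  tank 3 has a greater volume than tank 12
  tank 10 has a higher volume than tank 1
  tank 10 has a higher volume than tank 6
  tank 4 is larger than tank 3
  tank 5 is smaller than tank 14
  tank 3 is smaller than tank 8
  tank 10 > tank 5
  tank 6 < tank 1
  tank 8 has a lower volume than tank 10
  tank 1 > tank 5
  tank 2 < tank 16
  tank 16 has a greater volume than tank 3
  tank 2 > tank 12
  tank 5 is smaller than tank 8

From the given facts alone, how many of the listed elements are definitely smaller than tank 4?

Directly below tank 4: tank 12, tank 3, tank 14.
One step further: tank 5 (4 so far).
Nothing else is reachable below tank 4; 4 in all.

4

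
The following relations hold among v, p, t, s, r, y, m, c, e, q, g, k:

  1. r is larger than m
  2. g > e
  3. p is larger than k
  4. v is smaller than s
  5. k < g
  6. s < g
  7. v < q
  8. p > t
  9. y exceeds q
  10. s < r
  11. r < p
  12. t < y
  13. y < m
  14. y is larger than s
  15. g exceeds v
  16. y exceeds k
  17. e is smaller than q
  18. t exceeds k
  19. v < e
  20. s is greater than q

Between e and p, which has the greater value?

Following the relations from e: e < q < s < y < m < r < p.
So e < p; p is the larger of the two.

p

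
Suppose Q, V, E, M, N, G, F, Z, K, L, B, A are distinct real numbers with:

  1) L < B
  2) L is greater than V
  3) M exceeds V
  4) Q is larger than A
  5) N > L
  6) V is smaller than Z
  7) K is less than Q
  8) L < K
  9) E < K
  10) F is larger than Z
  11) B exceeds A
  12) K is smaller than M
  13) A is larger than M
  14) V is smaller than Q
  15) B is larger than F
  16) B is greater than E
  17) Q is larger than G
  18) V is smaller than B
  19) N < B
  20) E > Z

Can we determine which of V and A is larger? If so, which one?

Link the given pairs in sequence: V < Z; Z < E; E < K; K < M; M < A.
Chaining these gives V < Z < E < K < M < A.
So A is larger.

A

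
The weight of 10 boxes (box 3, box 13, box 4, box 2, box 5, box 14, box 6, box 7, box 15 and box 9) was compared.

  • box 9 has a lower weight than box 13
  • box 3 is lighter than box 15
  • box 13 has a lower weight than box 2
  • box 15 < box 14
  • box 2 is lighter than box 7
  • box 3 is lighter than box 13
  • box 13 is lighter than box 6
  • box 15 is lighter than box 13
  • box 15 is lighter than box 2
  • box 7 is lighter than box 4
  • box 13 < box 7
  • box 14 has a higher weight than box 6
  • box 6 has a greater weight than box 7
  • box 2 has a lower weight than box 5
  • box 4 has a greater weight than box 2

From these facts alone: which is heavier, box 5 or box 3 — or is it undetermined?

box 3 < box 15 < box 13 < box 2 < box 5, by transitivity through box 15, box 13, box 2.
So box 5 is heavier.

box 5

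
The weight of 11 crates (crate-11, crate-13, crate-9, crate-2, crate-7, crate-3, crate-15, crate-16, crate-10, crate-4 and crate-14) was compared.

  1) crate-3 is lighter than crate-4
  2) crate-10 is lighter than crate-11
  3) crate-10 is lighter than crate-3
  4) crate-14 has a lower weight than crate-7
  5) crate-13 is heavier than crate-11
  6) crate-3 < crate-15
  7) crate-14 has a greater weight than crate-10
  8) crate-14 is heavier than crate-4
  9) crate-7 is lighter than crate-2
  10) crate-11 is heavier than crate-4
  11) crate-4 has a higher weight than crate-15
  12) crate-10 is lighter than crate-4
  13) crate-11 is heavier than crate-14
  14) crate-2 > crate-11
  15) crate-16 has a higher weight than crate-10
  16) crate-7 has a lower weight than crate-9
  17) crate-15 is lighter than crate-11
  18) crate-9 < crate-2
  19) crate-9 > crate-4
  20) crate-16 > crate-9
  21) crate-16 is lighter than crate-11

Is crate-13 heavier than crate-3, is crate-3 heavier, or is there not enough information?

crate-3 < crate-15 and crate-15 < crate-4 give crate-3 < crate-4.
Then crate-4 < crate-14 extends the chain to crate-14.
With crate-14 < crate-7: crate-3 < crate-15 < crate-4 < crate-14 < crate-7.
With crate-7 < crate-9: crate-3 < crate-15 < crate-4 < crate-14 < crate-7 < crate-9.
Then crate-9 < crate-16 extends the chain to crate-16.
Then crate-16 < crate-11 extends the chain to crate-11.
With crate-11 < crate-13: crate-3 < crate-15 < crate-4 < crate-14 < crate-7 < crate-9 < crate-16 < crate-11 < crate-13.
So crate-13 is heavier.

crate-13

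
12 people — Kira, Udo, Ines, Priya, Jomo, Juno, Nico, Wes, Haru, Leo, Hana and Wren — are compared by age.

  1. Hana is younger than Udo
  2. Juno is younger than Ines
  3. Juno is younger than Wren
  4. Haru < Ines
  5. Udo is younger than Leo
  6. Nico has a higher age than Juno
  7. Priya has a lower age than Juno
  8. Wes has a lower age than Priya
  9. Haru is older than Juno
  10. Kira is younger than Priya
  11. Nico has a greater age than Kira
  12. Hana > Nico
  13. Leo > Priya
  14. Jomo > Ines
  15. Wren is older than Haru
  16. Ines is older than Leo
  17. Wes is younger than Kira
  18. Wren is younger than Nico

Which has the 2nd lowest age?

The consecutive relations fix a unique order: Wes < Kira < Priya < Juno < Haru < Wren < Nico < Hana < Udo < Leo < Ines < Jomo.
The 2nd smallest is Kira.

Kira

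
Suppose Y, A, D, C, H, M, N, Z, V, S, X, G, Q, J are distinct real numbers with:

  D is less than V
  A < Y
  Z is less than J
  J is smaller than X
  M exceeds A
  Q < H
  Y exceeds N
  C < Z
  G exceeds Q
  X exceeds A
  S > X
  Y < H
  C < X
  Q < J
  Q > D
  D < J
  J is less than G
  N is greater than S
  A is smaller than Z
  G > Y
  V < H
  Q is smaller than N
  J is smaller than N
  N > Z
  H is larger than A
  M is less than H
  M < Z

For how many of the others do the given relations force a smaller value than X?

7

The elements the relations force below X are C, D, A, M, Z, Q, J — no chain reaches any other.
That is 7.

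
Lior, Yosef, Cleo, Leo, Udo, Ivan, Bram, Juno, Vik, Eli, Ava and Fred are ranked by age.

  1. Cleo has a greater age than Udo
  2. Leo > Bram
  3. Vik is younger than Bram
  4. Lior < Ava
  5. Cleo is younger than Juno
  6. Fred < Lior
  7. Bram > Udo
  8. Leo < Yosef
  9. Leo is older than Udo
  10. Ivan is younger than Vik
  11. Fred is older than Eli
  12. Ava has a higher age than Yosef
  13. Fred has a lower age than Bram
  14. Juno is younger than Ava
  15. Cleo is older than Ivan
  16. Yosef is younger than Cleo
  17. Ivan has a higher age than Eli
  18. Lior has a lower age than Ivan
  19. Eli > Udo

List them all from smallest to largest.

Nothing is placed below Udo, so it is least; from there Udo < Eli; Eli < Fred; Fred < Lior; Lior < Ivan; Ivan < Vik; Vik < Bram; Bram < Leo; Leo < Yosef; Yosef < Cleo; Cleo < Juno; Juno < Ava, each given directly.

Udo < Eli < Fred < Lior < Ivan < Vik < Bram < Leo < Yosef < Cleo < Juno < Ava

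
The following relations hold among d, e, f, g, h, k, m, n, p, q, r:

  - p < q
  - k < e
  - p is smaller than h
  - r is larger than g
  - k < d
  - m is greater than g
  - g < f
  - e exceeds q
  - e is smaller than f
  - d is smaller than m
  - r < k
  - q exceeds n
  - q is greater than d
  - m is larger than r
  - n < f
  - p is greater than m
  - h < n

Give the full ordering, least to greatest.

The consecutive links are each given: g < r; r < k; k < d; d < m; m < p; p < h; h < n; n < q; q < e; e < f.

g < r < k < d < m < p < h < n < q < e < f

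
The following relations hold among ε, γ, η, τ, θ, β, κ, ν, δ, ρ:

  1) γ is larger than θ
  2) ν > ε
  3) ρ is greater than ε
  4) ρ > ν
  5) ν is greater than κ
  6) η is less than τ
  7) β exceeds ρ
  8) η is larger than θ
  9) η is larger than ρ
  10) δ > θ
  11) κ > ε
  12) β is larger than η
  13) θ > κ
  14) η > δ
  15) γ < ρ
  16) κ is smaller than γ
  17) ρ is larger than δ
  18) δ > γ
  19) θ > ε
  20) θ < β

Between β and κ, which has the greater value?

β

Link the given pairs in sequence: κ < θ; θ < γ; γ < ρ; ρ < η; η < β.
Together: κ < θ < γ < ρ < η < β.
So κ < β; β is the larger of the two.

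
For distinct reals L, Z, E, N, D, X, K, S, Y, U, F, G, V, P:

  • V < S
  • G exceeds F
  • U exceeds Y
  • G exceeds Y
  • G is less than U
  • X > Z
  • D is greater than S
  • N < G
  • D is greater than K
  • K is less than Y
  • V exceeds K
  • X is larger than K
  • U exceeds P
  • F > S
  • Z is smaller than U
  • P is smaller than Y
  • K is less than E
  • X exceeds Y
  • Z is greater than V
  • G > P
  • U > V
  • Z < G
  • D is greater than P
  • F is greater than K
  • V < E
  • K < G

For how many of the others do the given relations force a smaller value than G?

8

The elements the relations force below G are K, P, V, S, Z, Y, N, F — no chain reaches any other.
That is 8.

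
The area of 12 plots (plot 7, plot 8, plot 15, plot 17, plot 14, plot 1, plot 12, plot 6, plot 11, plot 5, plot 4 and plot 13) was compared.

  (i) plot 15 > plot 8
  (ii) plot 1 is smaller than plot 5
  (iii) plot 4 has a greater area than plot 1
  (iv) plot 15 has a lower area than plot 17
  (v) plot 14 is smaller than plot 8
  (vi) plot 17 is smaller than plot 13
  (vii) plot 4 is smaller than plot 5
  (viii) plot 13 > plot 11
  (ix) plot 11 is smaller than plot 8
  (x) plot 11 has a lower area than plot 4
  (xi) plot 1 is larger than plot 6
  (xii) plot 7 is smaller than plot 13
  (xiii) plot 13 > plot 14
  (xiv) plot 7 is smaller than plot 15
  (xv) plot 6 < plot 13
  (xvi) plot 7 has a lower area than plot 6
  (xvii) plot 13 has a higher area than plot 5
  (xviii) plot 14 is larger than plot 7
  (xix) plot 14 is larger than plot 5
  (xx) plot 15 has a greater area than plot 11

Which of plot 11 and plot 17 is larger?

Chaining the given relations: plot 11 < plot 4 < plot 5 < plot 14 < plot 8 < plot 15 < plot 17.
So plot 11 < plot 17; plot 17 is the larger of the two.

plot 17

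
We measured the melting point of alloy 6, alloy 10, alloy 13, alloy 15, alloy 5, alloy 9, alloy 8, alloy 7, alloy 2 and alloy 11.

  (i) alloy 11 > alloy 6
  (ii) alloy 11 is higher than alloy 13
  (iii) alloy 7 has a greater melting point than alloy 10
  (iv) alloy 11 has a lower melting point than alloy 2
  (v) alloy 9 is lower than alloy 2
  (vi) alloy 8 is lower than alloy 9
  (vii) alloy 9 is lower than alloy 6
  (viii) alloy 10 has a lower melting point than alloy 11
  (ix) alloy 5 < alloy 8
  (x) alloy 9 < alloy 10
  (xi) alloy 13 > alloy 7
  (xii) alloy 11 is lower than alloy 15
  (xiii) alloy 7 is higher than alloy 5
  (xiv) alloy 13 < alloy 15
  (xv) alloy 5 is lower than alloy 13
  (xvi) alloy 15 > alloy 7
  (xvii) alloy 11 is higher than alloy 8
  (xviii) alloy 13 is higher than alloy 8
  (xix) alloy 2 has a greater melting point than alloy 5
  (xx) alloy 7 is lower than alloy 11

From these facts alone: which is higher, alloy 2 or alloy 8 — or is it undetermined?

alloy 2

alloy 8 < alloy 9 < alloy 10 < alloy 7 < alloy 11 < alloy 2, by transitivity through alloy 9, alloy 10, alloy 7, alloy 11.
So alloy 2 is higher.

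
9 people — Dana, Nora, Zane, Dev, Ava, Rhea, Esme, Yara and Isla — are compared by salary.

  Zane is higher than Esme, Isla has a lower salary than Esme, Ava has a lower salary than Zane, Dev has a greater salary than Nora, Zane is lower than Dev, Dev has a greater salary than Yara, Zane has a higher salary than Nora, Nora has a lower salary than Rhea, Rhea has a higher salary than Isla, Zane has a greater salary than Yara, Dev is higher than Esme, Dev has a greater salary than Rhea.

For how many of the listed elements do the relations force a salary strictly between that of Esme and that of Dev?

1

The relations place Esme below Dev. An element lies strictly between them when it is forced above Esme and also forced below Dev.
Above Esme: {Zane}. Below Dev: {Ava, Nora, Isla, Yara, Rhea, Zane}.
Intersection: {Zane} — 1.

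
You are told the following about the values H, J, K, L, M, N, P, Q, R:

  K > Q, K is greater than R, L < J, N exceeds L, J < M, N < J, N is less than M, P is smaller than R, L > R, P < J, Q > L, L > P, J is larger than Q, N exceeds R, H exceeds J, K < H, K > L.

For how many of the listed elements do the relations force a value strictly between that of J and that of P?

4

The relations place P below J. An element lies strictly between them when it is forced above P and also forced below J.
Above P: {R, L, Q, K, N, H, M}. Below J: {R, L, Q, N}.
Intersection: {R, L, Q, N} — 4.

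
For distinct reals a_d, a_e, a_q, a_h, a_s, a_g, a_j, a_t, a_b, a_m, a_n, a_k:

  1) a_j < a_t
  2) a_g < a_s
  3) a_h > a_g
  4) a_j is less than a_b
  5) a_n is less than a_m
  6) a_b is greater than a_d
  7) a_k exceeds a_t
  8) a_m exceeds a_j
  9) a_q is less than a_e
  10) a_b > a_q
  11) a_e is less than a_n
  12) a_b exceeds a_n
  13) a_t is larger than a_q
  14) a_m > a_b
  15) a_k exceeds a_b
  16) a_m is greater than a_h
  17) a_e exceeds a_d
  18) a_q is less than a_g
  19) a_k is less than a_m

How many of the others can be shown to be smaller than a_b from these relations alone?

5

From a_b the given relations immediately reach a_j, a_d, a_q, a_n.
From those, a_e — 5 in total.
Nothing else is reachable below a_b; 5 in all.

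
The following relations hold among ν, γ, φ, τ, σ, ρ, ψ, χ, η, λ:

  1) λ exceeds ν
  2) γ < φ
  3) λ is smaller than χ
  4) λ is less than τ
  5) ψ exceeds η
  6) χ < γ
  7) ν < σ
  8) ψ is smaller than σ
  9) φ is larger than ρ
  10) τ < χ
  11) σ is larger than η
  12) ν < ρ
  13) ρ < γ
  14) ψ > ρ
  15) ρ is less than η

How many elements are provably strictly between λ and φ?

3

Chaining upward from λ reaches: τ, χ, γ.
Chaining downward from φ reaches: ν, τ, χ, ρ, γ.
Strictly between λ and φ are those in both lists: τ, χ, γ — 3 elements.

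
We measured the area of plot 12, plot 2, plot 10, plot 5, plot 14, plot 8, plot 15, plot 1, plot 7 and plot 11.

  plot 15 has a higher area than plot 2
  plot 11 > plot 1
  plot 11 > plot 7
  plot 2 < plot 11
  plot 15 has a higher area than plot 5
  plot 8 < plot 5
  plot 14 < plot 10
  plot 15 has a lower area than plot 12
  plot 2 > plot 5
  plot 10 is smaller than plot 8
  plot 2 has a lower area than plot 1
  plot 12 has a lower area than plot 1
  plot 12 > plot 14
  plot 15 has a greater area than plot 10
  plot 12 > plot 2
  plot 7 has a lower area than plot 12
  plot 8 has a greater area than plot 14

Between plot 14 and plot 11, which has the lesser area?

plot 14 < plot 10 and plot 10 < plot 8 give plot 14 < plot 8.
Then plot 8 < plot 5 extends the chain to plot 5.
With plot 5 < plot 2: plot 14 < plot 10 < plot 8 < plot 5 < plot 2.
With plot 2 < plot 15: plot 14 < plot 10 < plot 8 < plot 5 < plot 2 < plot 15.
Then plot 15 < plot 12 extends the chain to plot 12.
Then plot 12 < plot 1 extends the chain to plot 1.
Then plot 1 < plot 11 extends the chain to plot 11.
So plot 14 < plot 11; plot 14 is the smaller of the two.

plot 14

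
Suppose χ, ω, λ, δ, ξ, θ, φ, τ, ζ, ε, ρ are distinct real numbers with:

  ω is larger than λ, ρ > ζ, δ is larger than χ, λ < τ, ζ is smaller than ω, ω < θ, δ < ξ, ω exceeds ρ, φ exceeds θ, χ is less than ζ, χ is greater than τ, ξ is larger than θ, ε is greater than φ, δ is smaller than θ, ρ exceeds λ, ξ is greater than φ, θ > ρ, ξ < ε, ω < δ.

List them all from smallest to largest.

λ < τ < χ < ζ < ρ < ω < δ < θ < φ < ξ < ε

The consecutive links are each given: λ < τ; τ < χ; χ < ζ; ζ < ρ; ρ < ω; ω < δ; δ < θ; θ < φ; φ < ξ; ξ < ε.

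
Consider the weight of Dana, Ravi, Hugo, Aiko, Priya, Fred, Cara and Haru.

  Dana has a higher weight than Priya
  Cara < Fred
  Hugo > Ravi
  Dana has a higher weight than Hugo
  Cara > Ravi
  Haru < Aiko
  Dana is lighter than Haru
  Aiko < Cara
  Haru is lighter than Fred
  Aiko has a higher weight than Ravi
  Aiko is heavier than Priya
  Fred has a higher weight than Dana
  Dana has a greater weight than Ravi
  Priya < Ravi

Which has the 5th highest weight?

Dana

The consecutive relations fix a unique order: Priya < Ravi < Hugo < Dana < Haru < Aiko < Cara < Fred.
The 5th largest is Dana.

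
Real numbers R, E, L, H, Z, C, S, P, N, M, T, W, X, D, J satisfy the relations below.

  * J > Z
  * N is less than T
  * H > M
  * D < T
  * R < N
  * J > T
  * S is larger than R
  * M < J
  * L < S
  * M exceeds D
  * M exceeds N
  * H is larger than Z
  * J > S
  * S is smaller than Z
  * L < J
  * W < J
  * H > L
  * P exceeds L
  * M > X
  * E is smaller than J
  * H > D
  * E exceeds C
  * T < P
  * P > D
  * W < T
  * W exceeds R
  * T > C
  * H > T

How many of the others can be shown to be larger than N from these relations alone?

The elements the relations force above N are M, T, P, J, H — no chain reaches any other.
That is 5.

5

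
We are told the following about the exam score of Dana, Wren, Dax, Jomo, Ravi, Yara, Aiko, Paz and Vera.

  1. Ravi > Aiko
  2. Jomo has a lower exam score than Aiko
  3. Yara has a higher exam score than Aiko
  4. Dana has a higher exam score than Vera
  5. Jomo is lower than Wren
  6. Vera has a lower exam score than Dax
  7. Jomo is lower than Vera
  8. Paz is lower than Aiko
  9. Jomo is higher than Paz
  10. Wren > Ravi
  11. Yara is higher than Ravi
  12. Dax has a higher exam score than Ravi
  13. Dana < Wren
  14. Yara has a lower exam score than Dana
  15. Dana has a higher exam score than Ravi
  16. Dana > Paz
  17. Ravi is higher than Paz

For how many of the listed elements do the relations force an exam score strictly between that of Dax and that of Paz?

Chaining upward from Paz reaches: Jomo, Aiko, Vera, Ravi, Yara, Dana, Wren.
Chaining downward from Dax reaches: Jomo, Aiko, Vera, Ravi.
Strictly between Paz and Dax are those in both lists: Jomo, Aiko, Vera, Ravi — 4 elements.

4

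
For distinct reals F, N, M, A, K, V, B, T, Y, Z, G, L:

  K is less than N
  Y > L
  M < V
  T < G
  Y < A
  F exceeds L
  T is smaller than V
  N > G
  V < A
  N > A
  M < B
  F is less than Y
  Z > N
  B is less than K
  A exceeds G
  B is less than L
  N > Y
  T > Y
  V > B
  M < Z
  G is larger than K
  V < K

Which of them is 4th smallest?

F

Chaining the given pairs: M < B < L < F < Y < T < V < K < G < A < N < Z.
The 4th smallest is F.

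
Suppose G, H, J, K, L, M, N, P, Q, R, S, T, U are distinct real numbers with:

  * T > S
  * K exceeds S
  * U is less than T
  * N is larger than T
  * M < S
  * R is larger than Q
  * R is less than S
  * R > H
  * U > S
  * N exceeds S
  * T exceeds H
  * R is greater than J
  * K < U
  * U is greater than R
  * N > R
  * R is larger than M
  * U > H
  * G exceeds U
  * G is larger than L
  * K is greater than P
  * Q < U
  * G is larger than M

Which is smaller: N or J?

J < R and R < S give J < S.
Then S < K extends the chain to K.
Then K < U extends the chain to U.
Then U < T extends the chain to T.
Then T < N extends the chain to N.
So J < N; J is the smaller of the two.

J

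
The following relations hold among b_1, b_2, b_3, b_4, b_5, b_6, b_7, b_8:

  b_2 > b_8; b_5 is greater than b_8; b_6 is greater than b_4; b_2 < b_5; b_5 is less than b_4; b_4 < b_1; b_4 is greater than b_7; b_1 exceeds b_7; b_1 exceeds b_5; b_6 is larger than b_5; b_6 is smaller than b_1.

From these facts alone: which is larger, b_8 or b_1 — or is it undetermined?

b_1

b_8 < b_2 and b_2 < b_5 give b_8 < b_5.
With b_5 < b_4: b_8 < b_2 < b_5 < b_4.
With b_4 < b_6: b_8 < b_2 < b_5 < b_4 < b_6.
Then b_6 < b_1 extends the chain to b_1.
So b_1 is larger.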